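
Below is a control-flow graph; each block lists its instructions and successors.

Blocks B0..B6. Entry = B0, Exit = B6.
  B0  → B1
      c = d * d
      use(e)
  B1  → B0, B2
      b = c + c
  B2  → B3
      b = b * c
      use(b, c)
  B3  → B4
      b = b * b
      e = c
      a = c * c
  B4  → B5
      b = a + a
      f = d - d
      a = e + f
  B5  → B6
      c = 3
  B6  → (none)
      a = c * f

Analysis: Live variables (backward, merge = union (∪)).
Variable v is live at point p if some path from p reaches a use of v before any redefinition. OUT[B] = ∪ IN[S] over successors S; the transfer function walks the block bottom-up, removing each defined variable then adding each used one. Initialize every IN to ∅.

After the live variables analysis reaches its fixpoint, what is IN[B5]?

Answer: {f}

Working:
Fixpoint table:
  B0:  IN={d, e}  OUT={c, d, e}
  B1:  IN={c, d, e}  OUT={b, c, d, e}
  B2:  IN={b, c, d}  OUT={b, c, d}
  B3:  IN={b, c, d}  OUT={a, d, e}
  B4:  IN={a, d, e}  OUT={f}
  B5:  IN={f}  OUT={c, f}
  B6:  IN={c, f}  OUT={}

Merge at B5: OUT[B5] = IN[B6] = {c, f}
Applying B5's transfer function to that OUT value gives IN[B5] (row B5 above).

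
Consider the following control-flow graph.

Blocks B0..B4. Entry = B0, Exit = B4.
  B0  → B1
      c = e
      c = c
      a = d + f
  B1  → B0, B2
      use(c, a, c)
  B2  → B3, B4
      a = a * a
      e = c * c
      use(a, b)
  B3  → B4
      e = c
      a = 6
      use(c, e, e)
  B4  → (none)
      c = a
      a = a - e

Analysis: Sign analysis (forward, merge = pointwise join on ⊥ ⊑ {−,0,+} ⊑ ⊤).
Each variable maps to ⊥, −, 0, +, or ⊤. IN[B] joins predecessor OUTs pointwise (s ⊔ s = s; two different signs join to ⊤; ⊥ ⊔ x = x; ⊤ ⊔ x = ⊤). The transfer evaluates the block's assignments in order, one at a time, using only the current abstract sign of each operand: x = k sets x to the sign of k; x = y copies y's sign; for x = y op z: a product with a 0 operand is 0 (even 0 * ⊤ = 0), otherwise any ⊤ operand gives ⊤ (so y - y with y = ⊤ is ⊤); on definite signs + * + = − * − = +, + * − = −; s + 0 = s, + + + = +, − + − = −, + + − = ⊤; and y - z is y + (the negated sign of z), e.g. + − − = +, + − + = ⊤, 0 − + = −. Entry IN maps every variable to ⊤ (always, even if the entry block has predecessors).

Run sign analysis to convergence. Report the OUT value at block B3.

Fixpoint table:
  B0:  IN=(all ⊤)  OUT=(all ⊤)
  B1:  IN=(all ⊤)  OUT=(all ⊤)
  B2:  IN=(all ⊤)  OUT=(all ⊤)
  B3:  IN=(all ⊤)  OUT={a:+; rest ⊤}
  B4:  IN=(all ⊤)  OUT=(all ⊤)

Merge at B3: IN[B3] = OUT[B2] = {a: ⊤, b: ⊤, c: ⊤, d: ⊤, e: ⊤, f: ⊤}
Applying B3's transfer function to that IN value gives OUT[B3] (row B3 above).

Answer: {a: +, b: ⊤, c: ⊤, d: ⊤, e: ⊤, f: ⊤}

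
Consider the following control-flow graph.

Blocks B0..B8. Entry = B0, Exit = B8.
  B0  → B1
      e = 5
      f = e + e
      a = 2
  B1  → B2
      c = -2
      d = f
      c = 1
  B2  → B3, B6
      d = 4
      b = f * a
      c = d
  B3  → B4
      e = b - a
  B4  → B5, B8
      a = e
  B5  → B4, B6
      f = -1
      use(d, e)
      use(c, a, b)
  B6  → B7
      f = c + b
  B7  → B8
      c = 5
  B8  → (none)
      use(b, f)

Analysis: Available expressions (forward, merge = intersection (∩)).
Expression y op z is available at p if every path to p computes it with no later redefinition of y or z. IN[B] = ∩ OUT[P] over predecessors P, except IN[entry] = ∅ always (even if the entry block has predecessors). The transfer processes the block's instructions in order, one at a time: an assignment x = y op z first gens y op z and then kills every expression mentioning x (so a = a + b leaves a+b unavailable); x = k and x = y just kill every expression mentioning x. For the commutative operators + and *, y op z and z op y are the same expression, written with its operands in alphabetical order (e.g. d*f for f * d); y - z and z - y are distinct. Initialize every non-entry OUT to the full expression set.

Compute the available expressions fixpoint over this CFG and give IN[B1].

Fixpoint table:
  B0:  IN={}  OUT={e+e}
  B1:  IN={e+e}  OUT={e+e}
  B2:  IN={e+e}  OUT={a*f, e+e}
  B3:  IN={a*f, e+e}  OUT={a*f, b-a}
  B4:  IN={}  OUT={}
  B5:  IN={}  OUT={}
  B6:  IN={}  OUT={b+c}
  B7:  IN={b+c}  OUT={}
  B8:  IN={}  OUT={}

Merge at B1: IN[B1] = OUT[B0] = {e+e}

Answer: {e+e}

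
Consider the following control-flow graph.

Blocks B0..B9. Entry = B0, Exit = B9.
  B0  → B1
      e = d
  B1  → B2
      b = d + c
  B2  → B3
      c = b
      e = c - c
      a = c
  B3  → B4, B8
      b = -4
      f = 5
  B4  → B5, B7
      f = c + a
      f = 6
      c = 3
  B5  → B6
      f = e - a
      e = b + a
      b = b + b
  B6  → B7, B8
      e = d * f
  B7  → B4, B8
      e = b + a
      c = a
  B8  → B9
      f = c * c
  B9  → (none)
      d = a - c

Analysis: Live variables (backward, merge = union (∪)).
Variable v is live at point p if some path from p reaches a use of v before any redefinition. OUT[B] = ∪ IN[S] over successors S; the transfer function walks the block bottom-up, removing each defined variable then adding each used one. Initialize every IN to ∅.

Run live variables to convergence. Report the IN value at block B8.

Answer: {a, c}

Working:
Converged values:
  B0:   IN={c, d}   OUT={c, d}
  B1:   IN={c, d}   OUT={b, d}
  B2:   IN={b, d}   OUT={a, c, d, e}
  B3:   IN={a, c, d, e}   OUT={a, b, c, d, e}
  B4:   IN={a, b, c, d, e}   OUT={a, b, c, d, e}
  B5:   IN={a, b, c, d, e}   OUT={a, b, c, d, f}
  B6:   IN={a, b, c, d, f}   OUT={a, b, c, d}
  B7:   IN={a, b, d}   OUT={a, b, c, d, e}
  B8:   IN={a, c}   OUT={a, c}
  B9:   IN={a, c}   OUT={}

Merge at B8: OUT[B8] = IN[B9] = {a, c}
Applying B8's transfer function to that OUT value gives IN[B8] (row B8 above).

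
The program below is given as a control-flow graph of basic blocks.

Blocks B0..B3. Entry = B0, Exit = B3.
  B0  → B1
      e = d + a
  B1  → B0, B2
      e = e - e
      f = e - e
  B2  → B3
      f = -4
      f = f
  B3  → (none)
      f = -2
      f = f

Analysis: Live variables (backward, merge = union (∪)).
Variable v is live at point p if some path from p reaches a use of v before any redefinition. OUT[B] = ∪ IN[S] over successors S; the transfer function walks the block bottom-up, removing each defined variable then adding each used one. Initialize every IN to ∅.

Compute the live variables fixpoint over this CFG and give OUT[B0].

Converged values:
  B0:  IN={a, d}  OUT={a, d, e}
  B1:  IN={a, d, e}  OUT={a, d}
  B2:  IN={}  OUT={}
  B3:  IN={}  OUT={}

Merge at B0: OUT[B0] = IN[B1] = {a, d, e}

Answer: {a, d, e}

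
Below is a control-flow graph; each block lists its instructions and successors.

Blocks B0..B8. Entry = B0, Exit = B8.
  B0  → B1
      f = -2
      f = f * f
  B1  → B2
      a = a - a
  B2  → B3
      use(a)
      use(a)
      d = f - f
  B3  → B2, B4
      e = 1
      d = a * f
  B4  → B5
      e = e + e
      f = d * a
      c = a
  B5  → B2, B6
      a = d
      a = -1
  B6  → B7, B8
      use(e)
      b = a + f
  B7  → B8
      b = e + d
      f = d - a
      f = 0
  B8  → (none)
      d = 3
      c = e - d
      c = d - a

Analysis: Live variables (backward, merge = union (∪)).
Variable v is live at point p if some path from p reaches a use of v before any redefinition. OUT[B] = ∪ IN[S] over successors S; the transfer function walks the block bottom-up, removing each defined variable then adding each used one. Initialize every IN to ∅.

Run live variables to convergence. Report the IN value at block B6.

Answer: {a, d, e, f}

Working:
Fixpoint table:
  B0:   IN={a}   OUT={a, f}
  B1:   IN={a, f}   OUT={a, f}
  B2:   IN={a, f}   OUT={a, f}
  B3:   IN={a, f}   OUT={a, d, e, f}
  B4:   IN={a, d, e}   OUT={d, e, f}
  B5:   IN={d, e, f}   OUT={a, d, e, f}
  B6:   IN={a, d, e, f}   OUT={a, d, e}
  B7:   IN={a, d, e}   OUT={a, e}
  B8:   IN={a, e}   OUT={}

Merge at B6: OUT[B6] = IN[B7] ⊔ IN[B8] = {a, d, e}
Applying B6's transfer function to that OUT value gives IN[B6] (row B6 above).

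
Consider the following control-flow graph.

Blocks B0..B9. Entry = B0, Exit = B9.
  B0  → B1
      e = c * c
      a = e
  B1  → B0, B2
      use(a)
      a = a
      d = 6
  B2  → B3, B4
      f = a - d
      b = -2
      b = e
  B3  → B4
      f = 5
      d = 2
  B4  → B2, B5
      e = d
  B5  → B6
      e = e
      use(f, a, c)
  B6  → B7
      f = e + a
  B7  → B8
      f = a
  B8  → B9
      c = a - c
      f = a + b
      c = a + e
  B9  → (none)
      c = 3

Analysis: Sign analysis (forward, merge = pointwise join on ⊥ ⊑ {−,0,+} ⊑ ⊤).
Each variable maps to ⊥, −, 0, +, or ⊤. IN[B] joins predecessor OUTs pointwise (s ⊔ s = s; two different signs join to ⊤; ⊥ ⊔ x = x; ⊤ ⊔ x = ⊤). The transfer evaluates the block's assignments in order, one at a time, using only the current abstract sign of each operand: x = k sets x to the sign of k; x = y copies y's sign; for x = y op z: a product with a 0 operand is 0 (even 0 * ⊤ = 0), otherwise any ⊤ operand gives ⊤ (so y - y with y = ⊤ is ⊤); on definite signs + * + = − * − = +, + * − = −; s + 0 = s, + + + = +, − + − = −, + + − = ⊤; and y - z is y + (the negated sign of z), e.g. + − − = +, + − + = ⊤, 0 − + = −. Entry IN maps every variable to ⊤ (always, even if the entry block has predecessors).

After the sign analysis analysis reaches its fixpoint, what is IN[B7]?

Answer: {a: ⊤, b: ⊤, c: ⊤, d: +, e: +, f: ⊤}

Working:
Per-block solution:
  B0:  IN=(all ⊤)  OUT=(all ⊤)
  B1:  IN=(all ⊤)  OUT={d:+; rest ⊤}
  B2:  IN={d:+; rest ⊤}  OUT={d:+; rest ⊤}
  B3:  IN={d:+; rest ⊤}  OUT={d:+, f:+; rest ⊤}
  B4:  IN={d:+; rest ⊤}  OUT={d:+, e:+; rest ⊤}
  B5:  IN={d:+, e:+; rest ⊤}  OUT={d:+, e:+; rest ⊤}
  B6:  IN={d:+, e:+; rest ⊤}  OUT={d:+, e:+; rest ⊤}
  B7:  IN={d:+, e:+; rest ⊤}  OUT={d:+, e:+; rest ⊤}
  B8:  IN={d:+, e:+; rest ⊤}  OUT={d:+, e:+; rest ⊤}
  B9:  IN={d:+, e:+; rest ⊤}  OUT={c:+, d:+, e:+; rest ⊤}

Merge at B7: IN[B7] = OUT[B6] = {a: ⊤, b: ⊤, c: ⊤, d: +, e: +, f: ⊤}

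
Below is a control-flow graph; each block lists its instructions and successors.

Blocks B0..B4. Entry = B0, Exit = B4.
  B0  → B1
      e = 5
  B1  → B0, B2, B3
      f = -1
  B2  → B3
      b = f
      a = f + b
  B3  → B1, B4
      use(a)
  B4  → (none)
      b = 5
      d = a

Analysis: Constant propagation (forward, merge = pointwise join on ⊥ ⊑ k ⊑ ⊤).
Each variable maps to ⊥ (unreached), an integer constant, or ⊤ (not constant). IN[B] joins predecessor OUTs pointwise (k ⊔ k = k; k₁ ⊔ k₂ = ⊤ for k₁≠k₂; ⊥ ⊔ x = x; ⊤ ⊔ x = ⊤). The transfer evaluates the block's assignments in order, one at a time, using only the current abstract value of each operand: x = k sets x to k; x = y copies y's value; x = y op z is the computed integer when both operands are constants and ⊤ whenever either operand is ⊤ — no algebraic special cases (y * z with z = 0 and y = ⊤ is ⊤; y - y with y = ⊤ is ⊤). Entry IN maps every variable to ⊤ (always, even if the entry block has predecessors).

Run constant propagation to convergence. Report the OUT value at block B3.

Per-block solution:
  B0: | IN=(all ⊤) | OUT={e:5; rest ⊤}
  B1: | IN={e:5; rest ⊤} | OUT={e:5, f:-1; rest ⊤}
  B2: | IN={e:5, f:-1; rest ⊤} | OUT={a:-2, b:-1, e:5, f:-1; rest ⊤}
  B3: | IN={e:5, f:-1; rest ⊤} | OUT={e:5, f:-1; rest ⊤}
  B4: | IN={e:5, f:-1; rest ⊤} | OUT={b:5, e:5, f:-1; rest ⊤}

Merge at B3: IN[B3] = OUT[B1] ⊔ OUT[B2] = {a: ⊤, b: ⊤, c: ⊤, d: ⊤, e: 5, f: -1}
Applying B3's transfer function to that IN value gives OUT[B3] (row B3 above).

Answer: {a: ⊤, b: ⊤, c: ⊤, d: ⊤, e: 5, f: -1}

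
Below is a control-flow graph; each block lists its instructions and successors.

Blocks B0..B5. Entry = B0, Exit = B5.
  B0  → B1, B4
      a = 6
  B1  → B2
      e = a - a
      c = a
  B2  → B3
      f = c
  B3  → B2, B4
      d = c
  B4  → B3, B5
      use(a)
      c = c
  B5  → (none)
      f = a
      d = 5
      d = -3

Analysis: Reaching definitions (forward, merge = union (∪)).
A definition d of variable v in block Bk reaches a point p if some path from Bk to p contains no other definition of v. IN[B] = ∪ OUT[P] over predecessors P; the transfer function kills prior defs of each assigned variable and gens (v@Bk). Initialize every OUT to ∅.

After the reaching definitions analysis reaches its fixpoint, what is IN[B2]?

Per-block solution:
  B0: | IN={} | OUT={a@B0}
  B1: | IN={a@B0} | OUT={a@B0, c@B1, e@B1}
  B2: | IN={a@B0, c@B1, c@B4, d@B3, e@B1, f@B2} | OUT={a@B0, c@B1, c@B4, d@B3, e@B1, f@B2}
  B3: | IN={a@B0, c@B1, c@B4, d@B3, e@B1, f@B2} | OUT={a@B0, c@B1, c@B4, d@B3, e@B1, f@B2}
  B4: | IN={a@B0, c@B1, c@B4, d@B3, e@B1, f@B2} | OUT={a@B0, c@B4, d@B3, e@B1, f@B2}
  B5: | IN={a@B0, c@B4, d@B3, e@B1, f@B2} | OUT={a@B0, c@B4, d@B5, e@B1, f@B5}

Merge at B2: IN[B2] = OUT[B1] ⊔ OUT[B3] = {a@B0, c@B1, c@B4, d@B3, e@B1, f@B2}

Answer: {a@B0, c@B1, c@B4, d@B3, e@B1, f@B2}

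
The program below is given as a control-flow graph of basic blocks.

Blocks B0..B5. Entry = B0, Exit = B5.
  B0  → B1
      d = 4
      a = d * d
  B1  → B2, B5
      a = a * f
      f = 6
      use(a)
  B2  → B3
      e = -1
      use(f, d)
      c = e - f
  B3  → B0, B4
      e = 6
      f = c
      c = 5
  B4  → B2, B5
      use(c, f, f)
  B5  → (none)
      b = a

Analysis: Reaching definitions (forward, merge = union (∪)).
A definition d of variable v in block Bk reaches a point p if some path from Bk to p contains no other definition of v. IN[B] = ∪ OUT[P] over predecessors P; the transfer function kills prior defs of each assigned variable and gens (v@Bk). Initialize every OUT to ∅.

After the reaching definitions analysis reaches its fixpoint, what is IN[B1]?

Fixpoint table:
  B0:   IN={a@B1, c@B3, d@B0, e@B3, f@B3}   OUT={a@B0, c@B3, d@B0, e@B3, f@B3}
  B1:   IN={a@B0, c@B3, d@B0, e@B3, f@B3}   OUT={a@B1, c@B3, d@B0, e@B3, f@B1}
  B2:   IN={a@B1, c@B3, d@B0, e@B3, f@B1, f@B3}   OUT={a@B1, c@B2, d@B0, e@B2, f@B1, f@B3}
  B3:   IN={a@B1, c@B2, d@B0, e@B2, f@B1, f@B3}   OUT={a@B1, c@B3, d@B0, e@B3, f@B3}
  B4:   IN={a@B1, c@B3, d@B0, e@B3, f@B3}   OUT={a@B1, c@B3, d@B0, e@B3, f@B3}
  B5:   IN={a@B1, c@B3, d@B0, e@B3, f@B1, f@B3}   OUT={a@B1, b@B5, c@B3, d@B0, e@B3, f@B1, f@B3}

Merge at B1: IN[B1] = OUT[B0] = {a@B0, c@B3, d@B0, e@B3, f@B3}

Answer: {a@B0, c@B3, d@B0, e@B3, f@B3}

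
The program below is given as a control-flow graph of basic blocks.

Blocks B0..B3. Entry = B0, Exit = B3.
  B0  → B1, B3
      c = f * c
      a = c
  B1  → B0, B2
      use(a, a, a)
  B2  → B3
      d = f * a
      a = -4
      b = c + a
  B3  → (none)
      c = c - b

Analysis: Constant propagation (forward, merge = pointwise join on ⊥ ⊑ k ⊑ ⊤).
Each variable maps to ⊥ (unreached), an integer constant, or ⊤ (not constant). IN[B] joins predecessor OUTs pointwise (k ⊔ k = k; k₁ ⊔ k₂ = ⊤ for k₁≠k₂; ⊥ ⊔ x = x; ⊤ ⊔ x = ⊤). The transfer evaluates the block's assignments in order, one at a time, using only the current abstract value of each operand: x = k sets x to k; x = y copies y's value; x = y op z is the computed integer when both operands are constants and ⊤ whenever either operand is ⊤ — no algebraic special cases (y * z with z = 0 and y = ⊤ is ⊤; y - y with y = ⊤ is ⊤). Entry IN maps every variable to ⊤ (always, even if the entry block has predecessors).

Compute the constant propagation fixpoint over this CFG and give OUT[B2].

Per-block solution:
  B0:   IN=(all ⊤)   OUT=(all ⊤)
  B1:   IN=(all ⊤)   OUT=(all ⊤)
  B2:   IN=(all ⊤)   OUT={a:-4; rest ⊤}
  B3:   IN=(all ⊤)   OUT=(all ⊤)

Merge at B2: IN[B2] = OUT[B1] = {a: ⊤, b: ⊤, c: ⊤, d: ⊤, e: ⊤, f: ⊤}
Applying B2's transfer function to that IN value gives OUT[B2] (row B2 above).

Answer: {a: -4, b: ⊤, c: ⊤, d: ⊤, e: ⊤, f: ⊤}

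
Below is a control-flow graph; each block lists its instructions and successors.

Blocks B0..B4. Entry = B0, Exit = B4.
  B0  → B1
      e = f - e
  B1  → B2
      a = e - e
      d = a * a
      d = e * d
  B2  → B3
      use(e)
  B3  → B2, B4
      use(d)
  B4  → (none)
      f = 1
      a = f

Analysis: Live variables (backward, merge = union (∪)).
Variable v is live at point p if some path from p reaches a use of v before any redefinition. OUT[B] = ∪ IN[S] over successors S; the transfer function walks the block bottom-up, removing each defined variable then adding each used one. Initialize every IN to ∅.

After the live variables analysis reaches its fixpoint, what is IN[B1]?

Per-block solution:
  B0:   IN={e, f}   OUT={e}
  B1:   IN={e}   OUT={d, e}
  B2:   IN={d, e}   OUT={d, e}
  B3:   IN={d, e}   OUT={d, e}
  B4:   IN={}   OUT={}

Merge at B1: OUT[B1] = IN[B2] = {d, e}
Applying B1's transfer function to that OUT value gives IN[B1] (row B1 above).

Answer: {e}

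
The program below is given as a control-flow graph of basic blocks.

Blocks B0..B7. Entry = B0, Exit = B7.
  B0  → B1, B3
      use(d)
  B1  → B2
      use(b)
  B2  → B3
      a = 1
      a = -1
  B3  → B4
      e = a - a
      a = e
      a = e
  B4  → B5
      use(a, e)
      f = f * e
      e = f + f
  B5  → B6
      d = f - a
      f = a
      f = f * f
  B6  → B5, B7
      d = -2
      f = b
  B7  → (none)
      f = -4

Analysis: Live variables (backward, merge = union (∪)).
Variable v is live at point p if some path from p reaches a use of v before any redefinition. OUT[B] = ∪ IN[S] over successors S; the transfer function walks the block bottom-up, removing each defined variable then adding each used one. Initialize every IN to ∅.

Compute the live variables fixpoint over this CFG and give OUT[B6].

Fixpoint table:
  B0: | IN={a, b, d, f} | OUT={a, b, f}
  B1: | IN={b, f} | OUT={b, f}
  B2: | IN={b, f} | OUT={a, b, f}
  B3: | IN={a, b, f} | OUT={a, b, e, f}
  B4: | IN={a, b, e, f} | OUT={a, b, f}
  B5: | IN={a, b, f} | OUT={a, b}
  B6: | IN={a, b} | OUT={a, b, f}
  B7: | IN={} | OUT={}

Merge at B6: OUT[B6] = IN[B5] ⊔ IN[B7] = {a, b, f}

Answer: {a, b, f}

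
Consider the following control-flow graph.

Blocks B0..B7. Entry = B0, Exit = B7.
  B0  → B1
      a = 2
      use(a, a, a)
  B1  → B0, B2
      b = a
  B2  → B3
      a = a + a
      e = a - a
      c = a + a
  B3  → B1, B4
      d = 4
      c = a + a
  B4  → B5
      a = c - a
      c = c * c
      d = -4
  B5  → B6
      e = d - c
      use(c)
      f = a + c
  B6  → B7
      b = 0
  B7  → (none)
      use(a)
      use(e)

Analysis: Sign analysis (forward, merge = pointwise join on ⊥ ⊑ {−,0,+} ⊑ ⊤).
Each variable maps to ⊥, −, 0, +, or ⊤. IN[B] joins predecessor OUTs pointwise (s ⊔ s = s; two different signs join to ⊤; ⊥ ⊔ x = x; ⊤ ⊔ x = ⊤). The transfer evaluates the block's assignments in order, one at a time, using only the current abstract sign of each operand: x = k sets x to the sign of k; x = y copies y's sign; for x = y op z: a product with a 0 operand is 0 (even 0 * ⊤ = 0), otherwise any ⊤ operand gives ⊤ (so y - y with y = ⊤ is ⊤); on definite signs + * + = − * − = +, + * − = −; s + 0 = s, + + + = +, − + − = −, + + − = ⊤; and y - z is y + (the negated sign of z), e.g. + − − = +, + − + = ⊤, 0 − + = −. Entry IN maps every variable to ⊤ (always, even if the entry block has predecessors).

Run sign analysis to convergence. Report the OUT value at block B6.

Answer: {a: ⊤, b: 0, c: +, d: -, e: -, f: ⊤}

Derivation:
Fixpoint table:
  B0:  IN=(all ⊤)  OUT={a:+; rest ⊤}
  B1:  IN={a:+; rest ⊤}  OUT={a:+, b:+; rest ⊤}
  B2:  IN={a:+, b:+; rest ⊤}  OUT={a:+, b:+, c:+; rest ⊤}
  B3:  IN={a:+, b:+, c:+; rest ⊤}  OUT={a:+, b:+, c:+, d:+; rest ⊤}
  B4:  IN={a:+, b:+, c:+, d:+; rest ⊤}  OUT={b:+, c:+, d:-; rest ⊤}
  B5:  IN={b:+, c:+, d:-; rest ⊤}  OUT={b:+, c:+, d:-, e:-; rest ⊤}
  B6:  IN={b:+, c:+, d:-, e:-; rest ⊤}  OUT={b:0, c:+, d:-, e:-; rest ⊤}
  B7:  IN={b:0, c:+, d:-, e:-; rest ⊤}  OUT={b:0, c:+, d:-, e:-; rest ⊤}

Merge at B6: IN[B6] = OUT[B5] = {a: ⊤, b: +, c: +, d: -, e: -, f: ⊤}
Applying B6's transfer function to that IN value gives OUT[B6] (row B6 above).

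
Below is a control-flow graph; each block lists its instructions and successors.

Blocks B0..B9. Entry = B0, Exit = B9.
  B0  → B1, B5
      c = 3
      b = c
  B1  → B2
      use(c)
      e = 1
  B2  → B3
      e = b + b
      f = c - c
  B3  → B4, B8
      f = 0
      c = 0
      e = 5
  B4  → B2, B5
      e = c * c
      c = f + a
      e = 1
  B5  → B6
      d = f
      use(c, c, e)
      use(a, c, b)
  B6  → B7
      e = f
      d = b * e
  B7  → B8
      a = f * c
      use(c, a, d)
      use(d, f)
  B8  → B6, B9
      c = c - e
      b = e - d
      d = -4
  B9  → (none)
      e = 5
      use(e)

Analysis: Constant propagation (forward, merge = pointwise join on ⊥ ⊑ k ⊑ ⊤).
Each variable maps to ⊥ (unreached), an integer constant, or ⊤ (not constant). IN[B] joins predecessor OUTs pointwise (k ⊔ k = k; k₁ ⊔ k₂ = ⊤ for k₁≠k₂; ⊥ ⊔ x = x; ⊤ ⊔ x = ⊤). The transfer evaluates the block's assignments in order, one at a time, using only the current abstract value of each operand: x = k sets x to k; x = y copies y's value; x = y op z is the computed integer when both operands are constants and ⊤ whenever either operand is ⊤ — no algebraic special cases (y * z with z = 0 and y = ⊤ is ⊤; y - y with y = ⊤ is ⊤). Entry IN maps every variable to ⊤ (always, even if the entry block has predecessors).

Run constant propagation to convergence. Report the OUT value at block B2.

Answer: {a: ⊤, b: 3, c: ⊤, d: ⊤, e: 6, f: ⊤}

Derivation:
Per-block solution:
  B0:   IN=(all ⊤)   OUT={b:3, c:3; rest ⊤}
  B1:   IN={b:3, c:3; rest ⊤}   OUT={b:3, c:3, e:1; rest ⊤}
  B2:   IN={b:3, e:1; rest ⊤}   OUT={b:3, e:6; rest ⊤}
  B3:   IN={b:3, e:6; rest ⊤}   OUT={b:3, c:0, e:5, f:0; rest ⊤}
  B4:   IN={b:3, c:0, e:5, f:0; rest ⊤}   OUT={b:3, e:1, f:0; rest ⊤}
  B5:   IN={b:3; rest ⊤}   OUT={b:3; rest ⊤}
  B6:   IN=(all ⊤)   OUT=(all ⊤)
  B7:   IN=(all ⊤)   OUT=(all ⊤)
  B8:   IN=(all ⊤)   OUT={d:-4; rest ⊤}
  B9:   IN={d:-4; rest ⊤}   OUT={d:-4, e:5; rest ⊤}

Merge at B2: IN[B2] = OUT[B1] ⊔ OUT[B4] = {a: ⊤, b: 3, c: ⊤, d: ⊤, e: 1, f: ⊤}
Applying B2's transfer function to that IN value gives OUT[B2] (row B2 above).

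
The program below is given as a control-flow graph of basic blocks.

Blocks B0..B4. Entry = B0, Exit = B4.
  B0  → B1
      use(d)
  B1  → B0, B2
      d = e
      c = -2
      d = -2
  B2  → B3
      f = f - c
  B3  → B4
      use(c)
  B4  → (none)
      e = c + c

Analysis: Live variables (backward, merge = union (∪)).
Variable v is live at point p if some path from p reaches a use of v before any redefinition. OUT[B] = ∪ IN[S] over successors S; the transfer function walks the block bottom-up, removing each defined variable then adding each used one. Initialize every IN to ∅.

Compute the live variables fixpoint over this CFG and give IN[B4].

Fixpoint table:
  B0:   IN={d, e, f}   OUT={e, f}
  B1:   IN={e, f}   OUT={c, d, e, f}
  B2:   IN={c, f}   OUT={c}
  B3:   IN={c}   OUT={c}
  B4:   IN={c}   OUT={}

B4 is the boundary node: OUT[B4] = {}
Applying B4's transfer function to that OUT value gives IN[B4] (row B4 above).

Answer: {c}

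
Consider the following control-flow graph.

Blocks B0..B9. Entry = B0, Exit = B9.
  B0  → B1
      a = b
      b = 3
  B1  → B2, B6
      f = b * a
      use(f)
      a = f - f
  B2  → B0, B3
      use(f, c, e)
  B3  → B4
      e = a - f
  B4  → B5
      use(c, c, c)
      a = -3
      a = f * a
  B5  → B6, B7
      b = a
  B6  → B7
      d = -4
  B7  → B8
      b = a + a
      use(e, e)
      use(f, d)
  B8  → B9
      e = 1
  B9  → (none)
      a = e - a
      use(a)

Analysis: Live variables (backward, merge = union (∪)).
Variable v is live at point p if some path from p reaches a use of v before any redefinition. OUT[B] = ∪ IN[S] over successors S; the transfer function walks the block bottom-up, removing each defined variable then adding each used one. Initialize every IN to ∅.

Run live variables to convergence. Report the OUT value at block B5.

Per-block solution:
  B0:  IN={b, c, d, e}  OUT={a, b, c, d, e}
  B1:  IN={a, b, c, d, e}  OUT={a, b, c, d, e, f}
  B2:  IN={a, b, c, d, e, f}  OUT={a, b, c, d, e, f}
  B3:  IN={a, c, d, f}  OUT={c, d, e, f}
  B4:  IN={c, d, e, f}  OUT={a, d, e, f}
  B5:  IN={a, d, e, f}  OUT={a, d, e, f}
  B6:  IN={a, e, f}  OUT={a, d, e, f}
  B7:  IN={a, d, e, f}  OUT={a}
  B8:  IN={a}  OUT={a, e}
  B9:  IN={a, e}  OUT={}

Merge at B5: OUT[B5] = IN[B6] ⊔ IN[B7] = {a, d, e, f}

Answer: {a, d, e, f}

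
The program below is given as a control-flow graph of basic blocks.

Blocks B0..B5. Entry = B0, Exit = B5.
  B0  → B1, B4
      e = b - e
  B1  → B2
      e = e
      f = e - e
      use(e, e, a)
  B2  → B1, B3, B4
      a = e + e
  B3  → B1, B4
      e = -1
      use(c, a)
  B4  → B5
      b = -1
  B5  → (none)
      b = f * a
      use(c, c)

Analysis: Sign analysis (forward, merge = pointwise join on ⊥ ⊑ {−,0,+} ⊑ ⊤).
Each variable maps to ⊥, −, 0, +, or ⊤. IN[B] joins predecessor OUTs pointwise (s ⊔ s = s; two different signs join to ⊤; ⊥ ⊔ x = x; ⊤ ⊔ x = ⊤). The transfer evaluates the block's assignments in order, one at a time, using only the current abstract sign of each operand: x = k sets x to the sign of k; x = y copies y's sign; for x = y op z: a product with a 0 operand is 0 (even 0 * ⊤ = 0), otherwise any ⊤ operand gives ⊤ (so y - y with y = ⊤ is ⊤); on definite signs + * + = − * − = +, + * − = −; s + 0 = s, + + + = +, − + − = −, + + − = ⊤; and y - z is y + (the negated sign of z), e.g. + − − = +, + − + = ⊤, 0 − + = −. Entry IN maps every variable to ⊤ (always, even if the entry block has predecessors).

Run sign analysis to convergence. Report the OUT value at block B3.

Per-block solution:
  B0: | IN=(all ⊤) | OUT=(all ⊤)
  B1: | IN=(all ⊤) | OUT=(all ⊤)
  B2: | IN=(all ⊤) | OUT=(all ⊤)
  B3: | IN=(all ⊤) | OUT={e:-; rest ⊤}
  B4: | IN=(all ⊤) | OUT={b:-; rest ⊤}
  B5: | IN={b:-; rest ⊤} | OUT=(all ⊤)

Merge at B3: IN[B3] = OUT[B2] = {a: ⊤, b: ⊤, c: ⊤, d: ⊤, e: ⊤, f: ⊤}
Applying B3's transfer function to that IN value gives OUT[B3] (row B3 above).

Answer: {a: ⊤, b: ⊤, c: ⊤, d: ⊤, e: -, f: ⊤}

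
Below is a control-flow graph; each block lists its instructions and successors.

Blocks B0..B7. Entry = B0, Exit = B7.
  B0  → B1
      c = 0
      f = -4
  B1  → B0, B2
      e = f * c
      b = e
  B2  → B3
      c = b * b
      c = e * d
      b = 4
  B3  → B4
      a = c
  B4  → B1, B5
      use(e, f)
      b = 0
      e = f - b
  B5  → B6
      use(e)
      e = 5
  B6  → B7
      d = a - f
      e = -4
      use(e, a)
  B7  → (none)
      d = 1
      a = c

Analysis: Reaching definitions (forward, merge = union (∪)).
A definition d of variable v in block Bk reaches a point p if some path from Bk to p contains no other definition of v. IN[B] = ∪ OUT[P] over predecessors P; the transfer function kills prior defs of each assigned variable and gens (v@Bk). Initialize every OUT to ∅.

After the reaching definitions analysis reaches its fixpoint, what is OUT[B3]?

Answer: {a@B3, b@B2, c@B2, e@B1, f@B0}

Derivation:
Fixpoint table:
  B0: | IN={a@B3, b@B1, c@B0, c@B2, e@B1, f@B0} | OUT={a@B3, b@B1, c@B0, e@B1, f@B0}
  B1: | IN={a@B3, b@B1, b@B4, c@B0, c@B2, e@B1, e@B4, f@B0} | OUT={a@B3, b@B1, c@B0, c@B2, e@B1, f@B0}
  B2: | IN={a@B3, b@B1, c@B0, c@B2, e@B1, f@B0} | OUT={a@B3, b@B2, c@B2, e@B1, f@B0}
  B3: | IN={a@B3, b@B2, c@B2, e@B1, f@B0} | OUT={a@B3, b@B2, c@B2, e@B1, f@B0}
  B4: | IN={a@B3, b@B2, c@B2, e@B1, f@B0} | OUT={a@B3, b@B4, c@B2, e@B4, f@B0}
  B5: | IN={a@B3, b@B4, c@B2, e@B4, f@B0} | OUT={a@B3, b@B4, c@B2, e@B5, f@B0}
  B6: | IN={a@B3, b@B4, c@B2, e@B5, f@B0} | OUT={a@B3, b@B4, c@B2, d@B6, e@B6, f@B0}
  B7: | IN={a@B3, b@B4, c@B2, d@B6, e@B6, f@B0} | OUT={a@B7, b@B4, c@B2, d@B7, e@B6, f@B0}

Merge at B3: IN[B3] = OUT[B2] = {a@B3, b@B2, c@B2, e@B1, f@B0}
Applying B3's transfer function to that IN value gives OUT[B3] (row B3 above).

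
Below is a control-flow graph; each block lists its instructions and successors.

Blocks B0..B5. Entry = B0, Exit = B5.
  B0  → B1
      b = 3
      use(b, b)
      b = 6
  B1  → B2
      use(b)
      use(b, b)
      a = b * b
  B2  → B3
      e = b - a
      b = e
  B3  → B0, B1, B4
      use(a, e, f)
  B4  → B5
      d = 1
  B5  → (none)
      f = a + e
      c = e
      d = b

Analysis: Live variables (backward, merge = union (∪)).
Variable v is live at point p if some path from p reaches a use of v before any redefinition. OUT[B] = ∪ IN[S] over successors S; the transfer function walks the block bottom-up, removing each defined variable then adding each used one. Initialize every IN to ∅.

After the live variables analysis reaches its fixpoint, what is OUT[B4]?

Answer: {a, b, e}

Trace:
Converged values:
  B0:   IN={f}   OUT={b, f}
  B1:   IN={b, f}   OUT={a, b, f}
  B2:   IN={a, b, f}   OUT={a, b, e, f}
  B3:   IN={a, b, e, f}   OUT={a, b, e, f}
  B4:   IN={a, b, e}   OUT={a, b, e}
  B5:   IN={a, b, e}   OUT={}

Merge at B4: OUT[B4] = IN[B5] = {a, b, e}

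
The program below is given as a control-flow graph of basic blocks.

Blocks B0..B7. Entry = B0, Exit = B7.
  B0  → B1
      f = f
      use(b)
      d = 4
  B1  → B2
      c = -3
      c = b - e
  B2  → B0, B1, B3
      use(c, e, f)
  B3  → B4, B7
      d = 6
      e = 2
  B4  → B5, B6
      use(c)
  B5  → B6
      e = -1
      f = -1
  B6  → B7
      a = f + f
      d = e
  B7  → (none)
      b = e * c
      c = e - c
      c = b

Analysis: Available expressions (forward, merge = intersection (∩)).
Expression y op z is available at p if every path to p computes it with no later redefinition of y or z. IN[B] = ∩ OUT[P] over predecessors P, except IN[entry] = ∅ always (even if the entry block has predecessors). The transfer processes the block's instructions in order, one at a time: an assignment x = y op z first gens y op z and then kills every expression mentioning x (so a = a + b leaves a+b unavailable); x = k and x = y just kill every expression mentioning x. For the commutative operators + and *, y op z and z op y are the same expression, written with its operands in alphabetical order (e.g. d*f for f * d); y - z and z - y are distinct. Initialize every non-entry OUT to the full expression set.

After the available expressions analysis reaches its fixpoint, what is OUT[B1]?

Fixpoint table:
  B0:  IN={}  OUT={}
  B1:  IN={}  OUT={b-e}
  B2:  IN={b-e}  OUT={b-e}
  B3:  IN={b-e}  OUT={}
  B4:  IN={}  OUT={}
  B5:  IN={}  OUT={}
  B6:  IN={}  OUT={f+f}
  B7:  IN={}  OUT={}

Merge at B1: IN[B1] = OUT[B0] ∩ OUT[B2] = {}
Applying B1's transfer function to that IN value gives OUT[B1] (row B1 above).

Answer: {b-e}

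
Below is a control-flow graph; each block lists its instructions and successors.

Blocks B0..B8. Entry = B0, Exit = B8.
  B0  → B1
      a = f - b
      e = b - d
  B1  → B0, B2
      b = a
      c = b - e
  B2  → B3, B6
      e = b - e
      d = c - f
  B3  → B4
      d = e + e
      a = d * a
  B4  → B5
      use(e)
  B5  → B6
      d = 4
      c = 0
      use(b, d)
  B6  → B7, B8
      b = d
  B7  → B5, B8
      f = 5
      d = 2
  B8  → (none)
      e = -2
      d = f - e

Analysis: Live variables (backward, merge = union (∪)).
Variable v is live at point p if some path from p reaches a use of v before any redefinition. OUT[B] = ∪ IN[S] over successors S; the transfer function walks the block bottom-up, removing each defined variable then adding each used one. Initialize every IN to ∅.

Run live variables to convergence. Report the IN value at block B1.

Answer: {a, d, e, f}

Derivation:
Converged values:
  B0: | IN={b, d, f} | OUT={a, d, e, f}
  B1: | IN={a, d, e, f} | OUT={a, b, c, d, e, f}
  B2: | IN={a, b, c, e, f} | OUT={a, b, d, e, f}
  B3: | IN={a, b, e, f} | OUT={b, e, f}
  B4: | IN={b, e, f} | OUT={b, f}
  B5: | IN={b, f} | OUT={d, f}
  B6: | IN={d, f} | OUT={b, f}
  B7: | IN={b} | OUT={b, f}
  B8: | IN={f} | OUT={}

Merge at B1: OUT[B1] = IN[B0] ⊔ IN[B2] = {a, b, c, d, e, f}
Applying B1's transfer function to that OUT value gives IN[B1] (row B1 above).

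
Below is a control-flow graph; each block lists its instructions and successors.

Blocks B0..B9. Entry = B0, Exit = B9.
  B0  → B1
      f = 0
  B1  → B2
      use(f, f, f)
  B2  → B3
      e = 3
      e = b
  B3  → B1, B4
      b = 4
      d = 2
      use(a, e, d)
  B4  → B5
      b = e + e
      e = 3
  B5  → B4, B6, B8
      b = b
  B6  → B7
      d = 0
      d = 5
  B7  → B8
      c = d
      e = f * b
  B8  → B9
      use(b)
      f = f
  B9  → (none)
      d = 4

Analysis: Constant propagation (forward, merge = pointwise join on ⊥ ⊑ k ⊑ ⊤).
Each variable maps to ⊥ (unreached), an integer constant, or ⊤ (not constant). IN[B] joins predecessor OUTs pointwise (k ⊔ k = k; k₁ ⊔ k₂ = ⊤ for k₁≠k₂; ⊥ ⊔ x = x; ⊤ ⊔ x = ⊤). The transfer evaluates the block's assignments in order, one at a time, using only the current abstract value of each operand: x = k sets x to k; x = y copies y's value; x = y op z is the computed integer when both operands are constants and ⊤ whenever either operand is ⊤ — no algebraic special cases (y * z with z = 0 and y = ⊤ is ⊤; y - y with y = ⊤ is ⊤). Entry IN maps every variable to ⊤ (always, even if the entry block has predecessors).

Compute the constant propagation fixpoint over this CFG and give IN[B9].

Converged values:
  B0:   IN=(all ⊤)   OUT={f:0; rest ⊤}
  B1:   IN={f:0; rest ⊤}   OUT={f:0; rest ⊤}
  B2:   IN={f:0; rest ⊤}   OUT={f:0; rest ⊤}
  B3:   IN={f:0; rest ⊤}   OUT={b:4, d:2, f:0; rest ⊤}
  B4:   IN={d:2, f:0; rest ⊤}   OUT={d:2, e:3, f:0; rest ⊤}
  B5:   IN={d:2, e:3, f:0; rest ⊤}   OUT={d:2, e:3, f:0; rest ⊤}
  B6:   IN={d:2, e:3, f:0; rest ⊤}   OUT={d:5, e:3, f:0; rest ⊤}
  B7:   IN={d:5, e:3, f:0; rest ⊤}   OUT={c:5, d:5, f:0; rest ⊤}
  B8:   IN={f:0; rest ⊤}   OUT={f:0; rest ⊤}
  B9:   IN={f:0; rest ⊤}   OUT={d:4, f:0; rest ⊤}

Merge at B9: IN[B9] = OUT[B8] = {a: ⊤, b: ⊤, c: ⊤, d: ⊤, e: ⊤, f: 0}

Answer: {a: ⊤, b: ⊤, c: ⊤, d: ⊤, e: ⊤, f: 0}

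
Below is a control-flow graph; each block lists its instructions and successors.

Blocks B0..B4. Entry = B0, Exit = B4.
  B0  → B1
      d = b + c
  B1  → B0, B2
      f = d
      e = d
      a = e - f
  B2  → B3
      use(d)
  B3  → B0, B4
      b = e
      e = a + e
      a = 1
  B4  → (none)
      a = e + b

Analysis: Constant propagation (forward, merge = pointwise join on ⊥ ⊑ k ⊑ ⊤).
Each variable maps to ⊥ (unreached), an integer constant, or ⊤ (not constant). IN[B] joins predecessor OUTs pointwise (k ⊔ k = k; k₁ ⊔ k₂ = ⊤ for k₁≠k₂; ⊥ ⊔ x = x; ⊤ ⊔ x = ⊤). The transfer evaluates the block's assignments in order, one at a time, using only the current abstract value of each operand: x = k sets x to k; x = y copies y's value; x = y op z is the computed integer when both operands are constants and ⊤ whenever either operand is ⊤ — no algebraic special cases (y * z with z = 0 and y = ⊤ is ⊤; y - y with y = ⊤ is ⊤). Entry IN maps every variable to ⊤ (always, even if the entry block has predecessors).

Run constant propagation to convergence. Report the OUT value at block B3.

Per-block solution:
  B0:  IN=(all ⊤)  OUT=(all ⊤)
  B1:  IN=(all ⊤)  OUT=(all ⊤)
  B2:  IN=(all ⊤)  OUT=(all ⊤)
  B3:  IN=(all ⊤)  OUT={a:1; rest ⊤}
  B4:  IN={a:1; rest ⊤}  OUT=(all ⊤)

Merge at B3: IN[B3] = OUT[B2] = {a: ⊤, b: ⊤, c: ⊤, d: ⊤, e: ⊤, f: ⊤}
Applying B3's transfer function to that IN value gives OUT[B3] (row B3 above).

Answer: {a: 1, b: ⊤, c: ⊤, d: ⊤, e: ⊤, f: ⊤}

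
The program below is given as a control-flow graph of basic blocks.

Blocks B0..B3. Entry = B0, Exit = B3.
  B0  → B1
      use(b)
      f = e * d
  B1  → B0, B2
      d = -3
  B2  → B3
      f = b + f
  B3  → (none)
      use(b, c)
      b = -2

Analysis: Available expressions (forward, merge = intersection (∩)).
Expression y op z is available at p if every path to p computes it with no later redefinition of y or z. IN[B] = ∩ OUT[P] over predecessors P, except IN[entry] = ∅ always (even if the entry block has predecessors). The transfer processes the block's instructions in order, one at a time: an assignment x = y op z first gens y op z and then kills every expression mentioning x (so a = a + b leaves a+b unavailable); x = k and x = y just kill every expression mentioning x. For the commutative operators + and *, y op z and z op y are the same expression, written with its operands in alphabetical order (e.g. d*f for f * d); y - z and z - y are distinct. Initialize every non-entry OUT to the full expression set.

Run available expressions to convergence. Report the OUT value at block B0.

Answer: {d*e}

Trace:
Converged values:
  B0: | IN={} | OUT={d*e}
  B1: | IN={d*e} | OUT={}
  B2: | IN={} | OUT={}
  B3: | IN={} | OUT={}

Merge at B0 (entry node, so the boundary value {} is joined with the incoming edge(s)): IN[B0] = {} ∩ OUT[B1] = {}
Applying B0's transfer function to that IN value gives OUT[B0] (row B0 above).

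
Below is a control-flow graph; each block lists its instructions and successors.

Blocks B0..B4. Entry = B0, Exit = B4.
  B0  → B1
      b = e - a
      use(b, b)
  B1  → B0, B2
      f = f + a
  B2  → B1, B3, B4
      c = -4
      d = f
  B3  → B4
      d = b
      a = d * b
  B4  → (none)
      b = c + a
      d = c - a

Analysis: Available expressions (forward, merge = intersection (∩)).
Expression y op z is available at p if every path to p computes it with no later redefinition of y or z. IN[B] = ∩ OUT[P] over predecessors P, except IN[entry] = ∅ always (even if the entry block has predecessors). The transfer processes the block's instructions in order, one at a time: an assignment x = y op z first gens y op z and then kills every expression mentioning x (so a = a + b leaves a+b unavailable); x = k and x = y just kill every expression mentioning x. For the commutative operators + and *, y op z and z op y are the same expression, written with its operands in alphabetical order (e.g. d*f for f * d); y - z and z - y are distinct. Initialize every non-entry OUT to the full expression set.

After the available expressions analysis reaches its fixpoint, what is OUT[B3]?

Answer: {b*d}

Working:
Per-block solution:
  B0: | IN={} | OUT={e-a}
  B1: | IN={e-a} | OUT={e-a}
  B2: | IN={e-a} | OUT={e-a}
  B3: | IN={e-a} | OUT={b*d}
  B4: | IN={} | OUT={a+c, c-a}

Merge at B3: IN[B3] = OUT[B2] = {e-a}
Applying B3's transfer function to that IN value gives OUT[B3] (row B3 above).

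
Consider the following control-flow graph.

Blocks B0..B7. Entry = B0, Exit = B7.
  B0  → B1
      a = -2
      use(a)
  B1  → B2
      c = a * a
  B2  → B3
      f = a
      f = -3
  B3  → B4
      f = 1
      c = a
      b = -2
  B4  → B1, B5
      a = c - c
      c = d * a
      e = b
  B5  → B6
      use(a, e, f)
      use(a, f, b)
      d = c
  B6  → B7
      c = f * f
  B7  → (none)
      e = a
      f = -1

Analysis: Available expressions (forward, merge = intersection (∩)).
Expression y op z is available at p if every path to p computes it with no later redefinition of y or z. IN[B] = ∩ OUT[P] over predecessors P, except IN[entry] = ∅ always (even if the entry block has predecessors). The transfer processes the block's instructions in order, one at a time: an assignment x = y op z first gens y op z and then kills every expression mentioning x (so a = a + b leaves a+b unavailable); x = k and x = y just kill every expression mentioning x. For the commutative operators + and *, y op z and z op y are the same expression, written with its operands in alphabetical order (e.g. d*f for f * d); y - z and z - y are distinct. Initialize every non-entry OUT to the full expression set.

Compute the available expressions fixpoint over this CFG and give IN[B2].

Fixpoint table:
  B0:  IN={}  OUT={}
  B1:  IN={}  OUT={a*a}
  B2:  IN={a*a}  OUT={a*a}
  B3:  IN={a*a}  OUT={a*a}
  B4:  IN={a*a}  OUT={a*d}
  B5:  IN={a*d}  OUT={}
  B6:  IN={}  OUT={f*f}
  B7:  IN={f*f}  OUT={}

Merge at B2: IN[B2] = OUT[B1] = {a*a}

Answer: {a*a}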